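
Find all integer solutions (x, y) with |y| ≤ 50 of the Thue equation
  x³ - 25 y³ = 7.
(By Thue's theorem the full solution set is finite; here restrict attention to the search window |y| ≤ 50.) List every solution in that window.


The equation is x³ - 25y³ = 7. For fixed y, x³ = 25·y³ + 7, so a solution requires the RHS to be a perfect cube.
Strategy: iterate y from -50 to 50, compute RHS = 25·y³ + 7, and check whether it is a (positive or negative) perfect cube.
Check small values of y:
  y = 0: RHS = 7 is not a perfect cube.
  y = 1: RHS = 32 is not a perfect cube.
  y = -1: RHS = -18 is not a perfect cube.
  y = 2: RHS = 207 is not a perfect cube.
  y = -2: RHS = -193 is not a perfect cube.
  y = 3: RHS = 682 is not a perfect cube.
  y = -3: RHS = -668 is not a perfect cube.
Continuing the search up to |y| = 50 finds no solutions either.
No (x, y) in the scanned range satisfies the equation.

No integer solutions with |y| ≤ 50.


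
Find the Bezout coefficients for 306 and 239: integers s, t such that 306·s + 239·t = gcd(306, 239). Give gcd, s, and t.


Euclidean algorithm on (306, 239) — divide until remainder is 0:
  306 = 1 · 239 + 67
  239 = 3 · 67 + 38
  67 = 1 · 38 + 29
  38 = 1 · 29 + 9
  29 = 3 · 9 + 2
  9 = 4 · 2 + 1
  2 = 2 · 1 + 0
gcd(306, 239) = 1.
Track Bezout coefficients alongside the remainders: start with r₀ = 306 = a·1 + b·0 (s = 1, t = 0) and r₁ = 239 = a·0 + b·1 (s = 0, t = 1); each new remainder r_{k+1} = r_{k-1} − q_k·r_k inherits s_{k+1} = s_{k-1} − q_k·s_k, t_{k+1} = t_{k-1} − q_k·t_k, so r_k = a·s_k + b·t_k at every step:
  q = 1: r = 67, s = 1 − 1·0 = 1, t = 0 − 1·1 = -1  (check: 306·1 + 239·(-1) = 67)
  q = 3: r = 38, s = 0 − 3·1 = -3, t = 1 − 3·(-1) = 4  (check: 306·(-3) + 239·4 = 38)
  q = 1: r = 29, s = 1 − 1·(-3) = 4, t = -1 − 1·4 = -5  (check: 306·4 + 239·(-5) = 29)
  q = 1: r = 9, s = -3 − 1·4 = -7, t = 4 − 1·(-5) = 9  (check: 306·(-7) + 239·9 = 9)
  q = 3: r = 2, s = 4 − 3·(-7) = 25, t = -5 − 3·9 = -32  (check: 306·25 + 239·(-32) = 2)
  q = 4: r = 1, s = -7 − 4·25 = -107, t = 9 − 4·(-32) = 137  (check: 306·(-107) + 239·137 = 1)
The row with r = 1 (the gcd) gives the Bezout coefficients s = -107, t = 137.
Result: 306 · (-107) + 239 · (137) = 1.

gcd(306, 239) = 1; s = -107, t = 137 (check: 306·(-107) + 239·137 = 1).


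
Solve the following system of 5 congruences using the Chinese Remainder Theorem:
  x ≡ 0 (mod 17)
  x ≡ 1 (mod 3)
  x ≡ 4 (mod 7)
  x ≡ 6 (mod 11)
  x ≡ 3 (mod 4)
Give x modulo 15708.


Product of moduli M = 17 · 3 · 7 · 11 · 4 = 15708.
Merge one congruence at a time:
  Start: x ≡ 0 (mod 17).
  Combine with x ≡ 1 (mod 3); new modulus lcm = 51.
    Write x = 0 + 17·t and substitute into x ≡ 1 (mod 3): 17·t ≡ 1 − 0 = 1 (mod 3).
    Reduce coefficients mod 3: 2·t ≡ 1 (mod 3).
    The inverse of 2 mod 3 is 2 (since 2·2 = 4 = 1·3 + 1), so t ≡ 2·1 = 2 ≡ 2 (mod 3).
    Then x = 0 + 17·2 = 34, valid modulo lcm(17, 3) = 51: x ≡ 34 (mod 51).
  Combine with x ≡ 4 (mod 7); new modulus lcm = 357.
    Write x = 34 + 51·t and substitute into x ≡ 4 (mod 7): 51·t ≡ 4 − 34 = -30 (mod 7).
    Reduce coefficients mod 7: 2·t ≡ 5 (mod 7).
    The inverse of 2 mod 7 is 4 (since 2·4 = 8 = 1·7 + 1), so t ≡ 4·5 = 20 ≡ 6 (mod 7).
    Then x = 34 + 51·6 = 340, valid modulo lcm(51, 7) = 357: x ≡ 340 (mod 357).
  Combine with x ≡ 6 (mod 11); new modulus lcm = 3927.
    Write x = 340 + 357·t and substitute into x ≡ 6 (mod 11): 357·t ≡ 6 − 340 = -334 (mod 11).
    Reduce coefficients mod 11: 5·t ≡ 7 (mod 11).
    The inverse of 5 mod 11 is 9 (since 5·9 = 45 = 4·11 + 1), so t ≡ 9·7 = 63 ≡ 8 (mod 11).
    Then x = 340 + 357·8 = 3196, valid modulo lcm(357, 11) = 3927: x ≡ 3196 (mod 3927).
  Combine with x ≡ 3 (mod 4); new modulus lcm = 15708.
    Write x = 3196 + 3927·t and substitute into x ≡ 3 (mod 4): 3927·t ≡ 3 − 3196 = -3193 (mod 4).
    Reduce coefficients mod 4: 3·t ≡ 3 (mod 4).
    The inverse of 3 mod 4 is 3 (since 3·3 = 9 = 2·4 + 1), so t ≡ 3·3 = 9 ≡ 1 (mod 4).
    Then x = 3196 + 3927·1 = 7123, valid modulo lcm(3927, 4) = 15708: x ≡ 7123 (mod 15708).
Verify against each original: 7123 mod 17 = 0, 7123 mod 3 = 1, 7123 mod 7 = 4, 7123 mod 11 = 6, 7123 mod 4 = 3.

x ≡ 7123 (mod 15708).


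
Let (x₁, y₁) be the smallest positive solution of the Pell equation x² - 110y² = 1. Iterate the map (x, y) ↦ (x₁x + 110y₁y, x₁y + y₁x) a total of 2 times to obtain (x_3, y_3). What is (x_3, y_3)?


Step 1: Find the fundamental solution (x₁, y₁) of x² - 110y² = 1.
  Expand √110 as a continued fraction. a₀ = ⌊√110⌋ = 10; iterate m_{k+1} = d_k·a_k − m_k, d_{k+1} = (110 − m_{k+1}²)/d_k, a_{k+1} = ⌊(a₀ + m_{k+1})/d_{k+1}⌋ (starting m₀ = 0, d₀ = 1), with convergents p_k = a_k·p_{k-1} + p_{k-2}, q_k = a_k·q_{k-1} + q_{k-2} (p₋₁ = 1, q₋₁ = 0):
  k = 0: a₀ = 10; p₀/q₀ = 10/1; p₀² − 110·q₀² = 100 − 110 = -10.
  k = 1: m = 10, d = 10, a = ⌊(10 + 10)/10⌋ = 2; p/q = (2·10 + 1)/(2·1 + 0) = 21/2; p² − 110·q² = 441 − 440 = 1.
  The first convergent with p² − 110·q² = 1 gives the fundamental solution (x₁, y₁) = (21, 2).
Step 2: Apply the recurrence (x_{n+1}, y_{n+1}) = (x₁x_n + 110y₁y_n, x₁y_n + y₁x_n) repeatedly.
  From (x_1, y_1) = (21, 2): x_2 = 21·21 + 110·2·2 = 881; y_2 = 21·2 + 2·21 = 84.
  From (x_2, y_2) = (881, 84): x_3 = 21·881 + 110·2·84 = 36981; y_3 = 21·84 + 2·881 = 3526.
Step 3: Verify x_3² - 110·y_3² = 1367594361 - 1367594360 = 1 (should be 1). ✓

(x_1, y_1) = (21, 2); (x_3, y_3) = (36981, 3526).


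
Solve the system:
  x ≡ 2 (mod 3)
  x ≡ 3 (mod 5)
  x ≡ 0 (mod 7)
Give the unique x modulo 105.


Moduli 3, 5, 7 are pairwise coprime; by CRT there is a unique solution modulo M = 3 · 5 · 7 = 105.
Solve pairwise, accumulating the modulus:
  Start with x ≡ 2 (mod 3).
  Combine with x ≡ 3 (mod 5): since gcd(3, 5) = 1, we get a unique residue mod 15.
    Write x = 2 + 3·t and substitute into x ≡ 3 (mod 5): 3·t ≡ 3 − 2 = 1 (mod 5).
    The inverse of 3 mod 5 is 2 (since 3·2 = 6 = 1·5 + 1), so t ≡ 2·1 = 2 ≡ 2 (mod 5).
    Then x = 2 + 3·2 = 8, valid modulo lcm(3, 5) = 15: x ≡ 8 (mod 15).
  Combine with x ≡ 0 (mod 7): since gcd(15, 7) = 1, we get a unique residue mod 105.
    Write x = 8 + 15·t and substitute into x ≡ 0 (mod 7): 15·t ≡ 0 − 8 = -8 (mod 7).
    Reduce coefficients mod 7: 1·t ≡ 6 (mod 7).
    So t ≡ 6 (mod 7).
    Then x = 8 + 15·6 = 98, valid modulo lcm(15, 7) = 105: x ≡ 98 (mod 105).
Verify: 98 mod 3 = 2 ✓, 98 mod 5 = 3 ✓, 98 mod 7 = 0 ✓.

x ≡ 98 (mod 105).


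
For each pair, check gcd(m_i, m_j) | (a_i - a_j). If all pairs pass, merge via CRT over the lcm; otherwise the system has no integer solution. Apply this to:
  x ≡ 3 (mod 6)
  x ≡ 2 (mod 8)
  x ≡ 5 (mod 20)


Moduli 6, 8, 20 are not pairwise coprime, so CRT works modulo lcm(m_i) when all pairwise compatibility conditions hold.
Pairwise compatibility: gcd(m_i, m_j) must divide a_i - a_j for every pair.
Merge one congruence at a time:
  Start: x ≡ 3 (mod 6).
  Combine with x ≡ 2 (mod 8): gcd(6, 8) = 2, and 2 - 3 = -1 is NOT divisible by 2.
    ⇒ system is inconsistent (no integer solution).

No solution (the system is inconsistent).


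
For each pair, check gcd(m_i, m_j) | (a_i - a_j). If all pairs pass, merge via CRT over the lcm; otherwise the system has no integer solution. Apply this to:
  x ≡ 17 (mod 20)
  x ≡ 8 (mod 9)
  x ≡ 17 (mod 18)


Moduli 20, 9, 18 are not pairwise coprime, so CRT works modulo lcm(m_i) when all pairwise compatibility conditions hold.
Pairwise compatibility: gcd(m_i, m_j) must divide a_i - a_j for every pair.
Merge one congruence at a time:
  Start: x ≡ 17 (mod 20).
  Combine with x ≡ 8 (mod 9): gcd(20, 9) = 1; 8 - 17 = -9, which IS divisible by 1, so compatible.
    Write x = 17 + 20·t and substitute into x ≡ 8 (mod 9): 20·t ≡ 8 − 17 = -9 (mod 9).
    Reduce coefficients mod 9: 2·t ≡ 0 (mod 9).
    The inverse of 2 mod 9 is 5 (since 2·5 = 10 = 1·9 + 1), so t ≡ 5·0 = 0 ≡ 0 (mod 9).
    Then x = 17 + 20·0 = 17, valid modulo lcm(20, 9) = 180: x ≡ 17 (mod 180).
  Combine with x ≡ 17 (mod 18): gcd(180, 18) = 18; 17 - 17 = 0, which IS divisible by 18, so compatible.
    Write x = 17 + 180·t and substitute into x ≡ 17 (mod 18): 180·t ≡ 17 − 17 = 0 (mod 18).
    Divide the congruence (and modulus) by g = 18: 10·t ≡ 0 (mod 1).
    Modulo 1 every t works; take t = 0.
    Then x = 17 + 180·0 = 17, valid modulo lcm(180, 18) = 180: x ≡ 17 (mod 180).
Verify: 17 mod 20 = 17, 17 mod 9 = 8, 17 mod 18 = 17.

x ≡ 17 (mod 180).


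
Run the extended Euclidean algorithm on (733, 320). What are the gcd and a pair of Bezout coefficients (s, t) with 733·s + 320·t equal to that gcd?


Euclidean algorithm on (733, 320) — divide until remainder is 0:
  733 = 2 · 320 + 93
  320 = 3 · 93 + 41
  93 = 2 · 41 + 11
  41 = 3 · 11 + 8
  11 = 1 · 8 + 3
  8 = 2 · 3 + 2
  3 = 1 · 2 + 1
  2 = 2 · 1 + 0
gcd(733, 320) = 1.
Track Bezout coefficients alongside the remainders: start with r₀ = 733 = a·1 + b·0 (s = 1, t = 0) and r₁ = 320 = a·0 + b·1 (s = 0, t = 1); each new remainder r_{k+1} = r_{k-1} − q_k·r_k inherits s_{k+1} = s_{k-1} − q_k·s_k, t_{k+1} = t_{k-1} − q_k·t_k, so r_k = a·s_k + b·t_k at every step:
  q = 2: r = 93, s = 1 − 2·0 = 1, t = 0 − 2·1 = -2  (check: 733·1 + 320·(-2) = 93)
  q = 3: r = 41, s = 0 − 3·1 = -3, t = 1 − 3·(-2) = 7  (check: 733·(-3) + 320·7 = 41)
  q = 2: r = 11, s = 1 − 2·(-3) = 7, t = -2 − 2·7 = -16  (check: 733·7 + 320·(-16) = 11)
  q = 3: r = 8, s = -3 − 3·7 = -24, t = 7 − 3·(-16) = 55  (check: 733·(-24) + 320·55 = 8)
  q = 1: r = 3, s = 7 − 1·(-24) = 31, t = -16 − 1·55 = -71  (check: 733·31 + 320·(-71) = 3)
  q = 2: r = 2, s = -24 − 2·31 = -86, t = 55 − 2·(-71) = 197  (check: 733·(-86) + 320·197 = 2)
  q = 1: r = 1, s = 31 − 1·(-86) = 117, t = -71 − 1·197 = -268  (check: 733·117 + 320·(-268) = 1)
The row with r = 1 (the gcd) gives the Bezout coefficients s = 117, t = -268.
Result: 733 · (117) + 320 · (-268) = 1.

gcd(733, 320) = 1; s = 117, t = -268 (check: 733·117 + 320·(-268) = 1).


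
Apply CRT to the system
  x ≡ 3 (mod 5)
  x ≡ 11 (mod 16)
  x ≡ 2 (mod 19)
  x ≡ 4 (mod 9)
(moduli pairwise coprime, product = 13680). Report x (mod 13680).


Product of moduli M = 5 · 16 · 19 · 9 = 13680.
Merge one congruence at a time:
  Start: x ≡ 3 (mod 5).
  Combine with x ≡ 11 (mod 16); new modulus lcm = 80.
    Write x = 3 + 5·t and substitute into x ≡ 11 (mod 16): 5·t ≡ 11 − 3 = 8 (mod 16).
    The inverse of 5 mod 16 is 13 (since 5·13 = 65 = 4·16 + 1), so t ≡ 13·8 = 104 ≡ 8 (mod 16).
    Then x = 3 + 5·8 = 43, valid modulo lcm(5, 16) = 80: x ≡ 43 (mod 80).
  Combine with x ≡ 2 (mod 19); new modulus lcm = 1520.
    Write x = 43 + 80·t and substitute into x ≡ 2 (mod 19): 80·t ≡ 2 − 43 = -41 (mod 19).
    Reduce coefficients mod 19: 4·t ≡ 16 (mod 19).
    The inverse of 4 mod 19 is 5 (since 4·5 = 20 = 1·19 + 1), so t ≡ 5·16 = 80 ≡ 4 (mod 19).
    Then x = 43 + 80·4 = 363, valid modulo lcm(80, 19) = 1520: x ≡ 363 (mod 1520).
  Combine with x ≡ 4 (mod 9); new modulus lcm = 13680.
    Write x = 363 + 1520·t and substitute into x ≡ 4 (mod 9): 1520·t ≡ 4 − 363 = -359 (mod 9).
    Reduce coefficients mod 9: 8·t ≡ 1 (mod 9).
    The inverse of 8 mod 9 is 8 (since 8·8 = 64 = 7·9 + 1), so t ≡ 8·1 = 8 ≡ 8 (mod 9).
    Then x = 363 + 1520·8 = 12523, valid modulo lcm(1520, 9) = 13680: x ≡ 12523 (mod 13680).
Verify against each original: 12523 mod 5 = 3, 12523 mod 16 = 11, 12523 mod 19 = 2, 12523 mod 9 = 4.

x ≡ 12523 (mod 13680).


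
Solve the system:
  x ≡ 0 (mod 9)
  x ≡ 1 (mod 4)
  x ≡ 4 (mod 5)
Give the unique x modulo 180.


Moduli 9, 4, 5 are pairwise coprime; by CRT there is a unique solution modulo M = 9 · 4 · 5 = 180.
Solve pairwise, accumulating the modulus:
  Start with x ≡ 0 (mod 9).
  Combine with x ≡ 1 (mod 4): since gcd(9, 4) = 1, we get a unique residue mod 36.
    Write x = 0 + 9·t and substitute into x ≡ 1 (mod 4): 9·t ≡ 1 − 0 = 1 (mod 4).
    Reduce coefficients mod 4: 1·t ≡ 1 (mod 4).
    So t ≡ 1 (mod 4).
    Then x = 0 + 9·1 = 9, valid modulo lcm(9, 4) = 36: x ≡ 9 (mod 36).
  Combine with x ≡ 4 (mod 5): since gcd(36, 5) = 1, we get a unique residue mod 180.
    Write x = 9 + 36·t and substitute into x ≡ 4 (mod 5): 36·t ≡ 4 − 9 = -5 (mod 5).
    Reduce coefficients mod 5: 1·t ≡ 0 (mod 5).
    So t ≡ 0 (mod 5).
    Then x = 9 + 36·0 = 9, valid modulo lcm(36, 5) = 180: x ≡ 9 (mod 180).
Verify: 9 mod 9 = 0 ✓, 9 mod 4 = 1 ✓, 9 mod 5 = 4 ✓.

x ≡ 9 (mod 180).


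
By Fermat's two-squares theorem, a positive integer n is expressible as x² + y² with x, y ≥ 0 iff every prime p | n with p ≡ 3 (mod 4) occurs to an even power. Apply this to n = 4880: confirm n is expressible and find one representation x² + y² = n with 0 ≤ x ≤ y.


Step 1: Factor n = 4880 = 2^4 · 5 · 61.
Step 2: Check the mod-4 condition on each prime factor: 2 = 2 (special); 5 ≡ 1 (mod 4), exponent 1; 61 ≡ 1 (mod 4), exponent 1.
All primes ≡ 3 (mod 4) appear to even exponent (or don't appear), so by the two-squares theorem n IS expressible as a sum of two squares.
Step 3: Build a representation. Group n = k² · m with k = 4 and m = 5 · 61 = 305 (a product of primes ≡ 1 (mod 4)); a representation of m scales to one of n via (k·x)² + (k·y)² = k²(x² + y²). Each prime p ≡ 1 (mod 4) is itself a sum of two squares; find a² by testing p − a² for a perfect square:
  5: 5 − 1² = 4 = 2² ⇒ 5 = 1² + 2².
  61: 61 − 1² = 60, 61 − 2² = 57, 61 − 3² = 52, 61 − 4² = 45, 61 − 5² = 36 = 6² ⇒ 61 = 5² + 6².
  Combine using the Brahmagupta–Fibonacci identity (a² + b²)(c² + d²) = (ac − bd)² + (ad + bc)² = (ac + bd)² + (ad − bc)²:
  5 · 61 = 305: from (1² + 2²)(5² + 6²), take (1·5 − 2·6, 1·6 + 2·5) = (5 − 12, 6 + 10) = (-7, 16); dropping signs (only squares matter) gives (7, 16); check 7² + 16² = 49 + 256 = 305 ✓.
  Scale by k = 4: (4·7, 4·16) = (28, 64).
Step 4: Order so x ≤ y and verify: 28² + 64² = 784 + 4096 = 4880 = n. ✓

n = 4880 = 28² + 64² (one valid representation with x ≤ y).


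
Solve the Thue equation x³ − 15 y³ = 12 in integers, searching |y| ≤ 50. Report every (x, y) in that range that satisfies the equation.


The equation is x³ - 15y³ = 12. For fixed y, x³ = 15·y³ + 12, so a solution requires the RHS to be a perfect cube.
Strategy: iterate y from -50 to 50, compute RHS = 15·y³ + 12, and check whether it is a (positive or negative) perfect cube.
Check small values of y:
  y = 0: RHS = 12 is not a perfect cube.
  y = 1: RHS = 27 = (3)³ ⇒ x = 3 works.
  y = -1: RHS = -3 is not a perfect cube.
  y = 2: RHS = 132 is not a perfect cube.
  y = -2: RHS = -108 is not a perfect cube.
  y = 3: RHS = 417 is not a perfect cube.
  y = -3: RHS = -393 is not a perfect cube.
Continuing the search up to |y| = 50 finds no further solutions beyond those listed.
Collected solutions: (3, 1).

Solutions (with |y| ≤ 50): (3, 1).


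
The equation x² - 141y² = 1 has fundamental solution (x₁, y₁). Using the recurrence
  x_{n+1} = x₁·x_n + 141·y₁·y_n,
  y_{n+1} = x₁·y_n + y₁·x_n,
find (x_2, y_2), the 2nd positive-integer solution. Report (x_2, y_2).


Step 1: Find the fundamental solution (x₁, y₁) of x² - 141y² = 1.
  Expand √141 as a continued fraction. a₀ = ⌊√141⌋ = 11; iterate m_{k+1} = d_k·a_k − m_k, d_{k+1} = (141 − m_{k+1}²)/d_k, a_{k+1} = ⌊(a₀ + m_{k+1})/d_{k+1}⌋ (starting m₀ = 0, d₀ = 1), with convergents p_k = a_k·p_{k-1} + p_{k-2}, q_k = a_k·q_{k-1} + q_{k-2} (p₋₁ = 1, q₋₁ = 0):
  k = 0: a₀ = 11; p₀/q₀ = 11/1; p₀² − 141·q₀² = 121 − 141 = -20.
  k = 1: m = 11, d = 20, a = ⌊(11 + 11)/20⌋ = 1; p/q = (1·11 + 1)/(1·1 + 0) = 12/1; p² − 141·q² = 144 − 141 = 3.
  k = 2: m = 9, d = 3, a = ⌊(11 + 9)/3⌋ = 6; p/q = (6·12 + 11)/(6·1 + 1) = 83/7; p² − 141·q² = 6889 − 6909 = -20.
  k = 3: m = 9, d = 20, a = ⌊(11 + 9)/20⌋ = 1; p/q = (1·83 + 12)/(1·7 + 1) = 95/8; p² − 141·q² = 9025 − 9024 = 1.
  The first convergent with p² − 141·q² = 1 gives the fundamental solution (x₁, y₁) = (95, 8).
Step 2: Apply the recurrence (x_{n+1}, y_{n+1}) = (x₁x_n + 141y₁y_n, x₁y_n + y₁x_n) repeatedly.
  From (x_1, y_1) = (95, 8): x_2 = 95·95 + 141·8·8 = 18049; y_2 = 95·8 + 8·95 = 1520.
Step 3: Verify x_2² - 141·y_2² = 325766401 - 325766400 = 1 (should be 1). ✓

(x_1, y_1) = (95, 8); (x_2, y_2) = (18049, 1520).


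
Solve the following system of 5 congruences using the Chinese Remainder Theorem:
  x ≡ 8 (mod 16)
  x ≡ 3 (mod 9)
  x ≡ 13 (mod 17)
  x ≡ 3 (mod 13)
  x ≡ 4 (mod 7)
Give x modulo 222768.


Product of moduli M = 16 · 9 · 17 · 13 · 7 = 222768.
Merge one congruence at a time:
  Start: x ≡ 8 (mod 16).
  Combine with x ≡ 3 (mod 9); new modulus lcm = 144.
    Write x = 8 + 16·t and substitute into x ≡ 3 (mod 9): 16·t ≡ 3 − 8 = -5 (mod 9).
    Reduce coefficients mod 9: 7·t ≡ 4 (mod 9).
    The inverse of 7 mod 9 is 4 (since 7·4 = 28 = 3·9 + 1), so t ≡ 4·4 = 16 ≡ 7 (mod 9).
    Then x = 8 + 16·7 = 120, valid modulo lcm(16, 9) = 144: x ≡ 120 (mod 144).
  Combine with x ≡ 13 (mod 17); new modulus lcm = 2448.
    Write x = 120 + 144·t and substitute into x ≡ 13 (mod 17): 144·t ≡ 13 − 120 = -107 (mod 17).
    Reduce coefficients mod 17: 8·t ≡ 12 (mod 17).
    The inverse of 8 mod 17 is 15 (since 8·15 = 120 = 7·17 + 1), so t ≡ 15·12 = 180 ≡ 10 (mod 17).
    Then x = 120 + 144·10 = 1560, valid modulo lcm(144, 17) = 2448: x ≡ 1560 (mod 2448).
  Combine with x ≡ 3 (mod 13); new modulus lcm = 31824.
    Write x = 1560 + 2448·t and substitute into x ≡ 3 (mod 13): 2448·t ≡ 3 − 1560 = -1557 (mod 13).
    Reduce coefficients mod 13: 4·t ≡ 3 (mod 13).
    The inverse of 4 mod 13 is 10 (since 4·10 = 40 = 3·13 + 1), so t ≡ 10·3 = 30 ≡ 4 (mod 13).
    Then x = 1560 + 2448·4 = 11352, valid modulo lcm(2448, 13) = 31824: x ≡ 11352 (mod 31824).
  Combine with x ≡ 4 (mod 7); new modulus lcm = 222768.
    Write x = 11352 + 31824·t and substitute into x ≡ 4 (mod 7): 31824·t ≡ 4 − 11352 = -11348 (mod 7).
    Reduce coefficients mod 7: 2·t ≡ 6 (mod 7).
    The inverse of 2 mod 7 is 4 (since 2·4 = 8 = 1·7 + 1), so t ≡ 4·6 = 24 ≡ 3 (mod 7).
    Then x = 11352 + 31824·3 = 106824, valid modulo lcm(31824, 7) = 222768: x ≡ 106824 (mod 222768).
Verify against each original: 106824 mod 16 = 8, 106824 mod 9 = 3, 106824 mod 17 = 13, 106824 mod 13 = 3, 106824 mod 7 = 4.

x ≡ 106824 (mod 222768).


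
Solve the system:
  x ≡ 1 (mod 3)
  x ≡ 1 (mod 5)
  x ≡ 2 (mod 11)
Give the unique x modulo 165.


Moduli 3, 5, 11 are pairwise coprime; by CRT there is a unique solution modulo M = 3 · 5 · 11 = 165.
Solve pairwise, accumulating the modulus:
  Start with x ≡ 1 (mod 3).
  Combine with x ≡ 1 (mod 5): since gcd(3, 5) = 1, we get a unique residue mod 15.
    Write x = 1 + 3·t and substitute into x ≡ 1 (mod 5): 3·t ≡ 1 − 1 = 0 (mod 5).
    The inverse of 3 mod 5 is 2 (since 3·2 = 6 = 1·5 + 1), so t ≡ 2·0 = 0 ≡ 0 (mod 5).
    Then x = 1 + 3·0 = 1, valid modulo lcm(3, 5) = 15: x ≡ 1 (mod 15).
  Combine with x ≡ 2 (mod 11): since gcd(15, 11) = 1, we get a unique residue mod 165.
    Write x = 1 + 15·t and substitute into x ≡ 2 (mod 11): 15·t ≡ 2 − 1 = 1 (mod 11).
    Reduce coefficients mod 11: 4·t ≡ 1 (mod 11).
    The inverse of 4 mod 11 is 3 (since 4·3 = 12 = 1·11 + 1), so t ≡ 3·1 = 3 ≡ 3 (mod 11).
    Then x = 1 + 15·3 = 46, valid modulo lcm(15, 11) = 165: x ≡ 46 (mod 165).
Verify: 46 mod 3 = 1 ✓, 46 mod 5 = 1 ✓, 46 mod 11 = 2 ✓.

x ≡ 46 (mod 165).


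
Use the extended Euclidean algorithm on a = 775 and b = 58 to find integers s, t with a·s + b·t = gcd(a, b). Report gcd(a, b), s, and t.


Euclidean algorithm on (775, 58) — divide until remainder is 0:
  775 = 13 · 58 + 21
  58 = 2 · 21 + 16
  21 = 1 · 16 + 5
  16 = 3 · 5 + 1
  5 = 5 · 1 + 0
gcd(775, 58) = 1.
Track Bezout coefficients alongside the remainders: start with r₀ = 775 = a·1 + b·0 (s = 1, t = 0) and r₁ = 58 = a·0 + b·1 (s = 0, t = 1); each new remainder r_{k+1} = r_{k-1} − q_k·r_k inherits s_{k+1} = s_{k-1} − q_k·s_k, t_{k+1} = t_{k-1} − q_k·t_k, so r_k = a·s_k + b·t_k at every step:
  q = 13: r = 21, s = 1 − 13·0 = 1, t = 0 − 13·1 = -13  (check: 775·1 + 58·(-13) = 21)
  q = 2: r = 16, s = 0 − 2·1 = -2, t = 1 − 2·(-13) = 27  (check: 775·(-2) + 58·27 = 16)
  q = 1: r = 5, s = 1 − 1·(-2) = 3, t = -13 − 1·27 = -40  (check: 775·3 + 58·(-40) = 5)
  q = 3: r = 1, s = -2 − 3·3 = -11, t = 27 − 3·(-40) = 147  (check: 775·(-11) + 58·147 = 1)
The row with r = 1 (the gcd) gives the Bezout coefficients s = -11, t = 147.
Result: 775 · (-11) + 58 · (147) = 1.

gcd(775, 58) = 1; s = -11, t = 147 (check: 775·(-11) + 58·147 = 1).


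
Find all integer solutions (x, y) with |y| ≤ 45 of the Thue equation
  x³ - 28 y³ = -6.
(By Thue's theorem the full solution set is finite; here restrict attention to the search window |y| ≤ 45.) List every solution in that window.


The equation is x³ - 28y³ = -6. For fixed y, x³ = 28·y³ − 6, so a solution requires the RHS to be a perfect cube.
Strategy: iterate y from -45 to 45, compute RHS = 28·y³ − 6, and check whether it is a (positive or negative) perfect cube.
Check small values of y:
  y = 0: RHS = -6 is not a perfect cube.
  y = 1: RHS = 22 is not a perfect cube.
  y = -1: RHS = -34 is not a perfect cube.
  y = 2: RHS = 218 is not a perfect cube.
  y = -2: RHS = -230 is not a perfect cube.
  y = 3: RHS = 750 is not a perfect cube.
  y = -3: RHS = -762 is not a perfect cube.
Continuing the search up to |y| = 45 finds no solutions either.
No (x, y) in the scanned range satisfies the equation.

No integer solutions with |y| ≤ 45.


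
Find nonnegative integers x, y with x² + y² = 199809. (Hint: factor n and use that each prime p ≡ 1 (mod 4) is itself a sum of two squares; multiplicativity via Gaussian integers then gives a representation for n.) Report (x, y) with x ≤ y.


Step 1: Factor n = 199809 = 3^2 · 149^2.
Step 2: Check the mod-4 condition on each prime factor: 3 ≡ 3 (mod 4), exponent 2 (must be even); 149 ≡ 1 (mod 4), exponent 2.
All primes ≡ 3 (mod 4) appear to even exponent (or don't appear), so by the two-squares theorem n IS expressible as a sum of two squares.
Step 3: Build a representation. Group n = k² · m with k = 3 and m = 149 · 149 = 22201 (a product of primes ≡ 1 (mod 4)); a representation of m scales to one of n via (k·x)² + (k·y)² = k²(x² + y²). Each prime p ≡ 1 (mod 4) is itself a sum of two squares; find a² by testing p − a² for a perfect square:
  149: 149 − 1² = 148, 149 − 2² = 145, 149 − 3² = 140, 149 − 4² = 133, 149 − 5² = 124, 149 − 6² = 113, 149 − 7² = 100 = 10² ⇒ 149 = 7² + 10².
  Combine using the Brahmagupta–Fibonacci identity (a² + b²)(c² + d²) = (ac − bd)² + (ad + bc)² = (ac + bd)² + (ad − bc)²:
  149 · 149 = 22201: from (7² + 10²)(7² + 10²), take (7·7 − 10·10, 7·10 + 10·7) = (49 − 100, 70 + 70) = (-51, 140); dropping signs (only squares matter) gives (51, 140); check 51² + 140² = 2601 + 19600 = 22201 ✓.
  Scale by k = 3: (3·51, 3·140) = (153, 420).
Step 4: Order so x ≤ y and verify: 153² + 420² = 23409 + 176400 = 199809 = n. ✓

n = 199809 = 153² + 420² (one valid representation with x ≤ y).


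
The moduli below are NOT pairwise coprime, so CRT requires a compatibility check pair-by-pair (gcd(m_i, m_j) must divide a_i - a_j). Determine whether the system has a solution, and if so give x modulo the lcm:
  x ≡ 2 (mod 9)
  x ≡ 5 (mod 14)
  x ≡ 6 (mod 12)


Moduli 9, 14, 12 are not pairwise coprime, so CRT works modulo lcm(m_i) when all pairwise compatibility conditions hold.
Pairwise compatibility: gcd(m_i, m_j) must divide a_i - a_j for every pair.
Merge one congruence at a time:
  Start: x ≡ 2 (mod 9).
  Combine with x ≡ 5 (mod 14): gcd(9, 14) = 1; 5 - 2 = 3, which IS divisible by 1, so compatible.
    Write x = 2 + 9·t and substitute into x ≡ 5 (mod 14): 9·t ≡ 5 − 2 = 3 (mod 14).
    The inverse of 9 mod 14 is 11 (since 9·11 = 99 = 7·14 + 1), so t ≡ 11·3 = 33 ≡ 5 (mod 14).
    Then x = 2 + 9·5 = 47, valid modulo lcm(9, 14) = 126: x ≡ 47 (mod 126).
  Combine with x ≡ 6 (mod 12): gcd(126, 12) = 6, and 6 - 47 = -41 is NOT divisible by 6.
    ⇒ system is inconsistent (no integer solution).

No solution (the system is inconsistent).


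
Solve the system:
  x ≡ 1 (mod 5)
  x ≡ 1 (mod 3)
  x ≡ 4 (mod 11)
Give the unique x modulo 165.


Moduli 5, 3, 11 are pairwise coprime; by CRT there is a unique solution modulo M = 5 · 3 · 11 = 165.
Solve pairwise, accumulating the modulus:
  Start with x ≡ 1 (mod 5).
  Combine with x ≡ 1 (mod 3): since gcd(5, 3) = 1, we get a unique residue mod 15.
    Write x = 1 + 5·t and substitute into x ≡ 1 (mod 3): 5·t ≡ 1 − 1 = 0 (mod 3).
    Reduce coefficients mod 3: 2·t ≡ 0 (mod 3).
    The inverse of 2 mod 3 is 2 (since 2·2 = 4 = 1·3 + 1), so t ≡ 2·0 = 0 ≡ 0 (mod 3).
    Then x = 1 + 5·0 = 1, valid modulo lcm(5, 3) = 15: x ≡ 1 (mod 15).
  Combine with x ≡ 4 (mod 11): since gcd(15, 11) = 1, we get a unique residue mod 165.
    Write x = 1 + 15·t and substitute into x ≡ 4 (mod 11): 15·t ≡ 4 − 1 = 3 (mod 11).
    Reduce coefficients mod 11: 4·t ≡ 3 (mod 11).
    The inverse of 4 mod 11 is 3 (since 4·3 = 12 = 1·11 + 1), so t ≡ 3·3 = 9 ≡ 9 (mod 11).
    Then x = 1 + 15·9 = 136, valid modulo lcm(15, 11) = 165: x ≡ 136 (mod 165).
Verify: 136 mod 5 = 1 ✓, 136 mod 3 = 1 ✓, 136 mod 11 = 4 ✓.

x ≡ 136 (mod 165).


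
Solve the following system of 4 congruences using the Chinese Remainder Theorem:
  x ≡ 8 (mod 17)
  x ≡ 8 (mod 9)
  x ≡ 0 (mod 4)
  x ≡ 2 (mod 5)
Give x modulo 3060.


Product of moduli M = 17 · 9 · 4 · 5 = 3060.
Merge one congruence at a time:
  Start: x ≡ 8 (mod 17).
  Combine with x ≡ 8 (mod 9); new modulus lcm = 153.
    Write x = 8 + 17·t and substitute into x ≡ 8 (mod 9): 17·t ≡ 8 − 8 = 0 (mod 9).
    Reduce coefficients mod 9: 8·t ≡ 0 (mod 9).
    The inverse of 8 mod 9 is 8 (since 8·8 = 64 = 7·9 + 1), so t ≡ 8·0 = 0 ≡ 0 (mod 9).
    Then x = 8 + 17·0 = 8, valid modulo lcm(17, 9) = 153: x ≡ 8 (mod 153).
  Combine with x ≡ 0 (mod 4); new modulus lcm = 612.
    Write x = 8 + 153·t and substitute into x ≡ 0 (mod 4): 153·t ≡ 0 − 8 = -8 (mod 4).
    Reduce coefficients mod 4: 1·t ≡ 0 (mod 4).
    So t ≡ 0 (mod 4).
    Then x = 8 + 153·0 = 8, valid modulo lcm(153, 4) = 612: x ≡ 8 (mod 612).
  Combine with x ≡ 2 (mod 5); new modulus lcm = 3060.
    Write x = 8 + 612·t and substitute into x ≡ 2 (mod 5): 612·t ≡ 2 − 8 = -6 (mod 5).
    Reduce coefficients mod 5: 2·t ≡ 4 (mod 5).
    The inverse of 2 mod 5 is 3 (since 2·3 = 6 = 1·5 + 1), so t ≡ 3·4 = 12 ≡ 2 (mod 5).
    Then x = 8 + 612·2 = 1232, valid modulo lcm(612, 5) = 3060: x ≡ 1232 (mod 3060).
Verify against each original: 1232 mod 17 = 8, 1232 mod 9 = 8, 1232 mod 4 = 0, 1232 mod 5 = 2.

x ≡ 1232 (mod 3060).


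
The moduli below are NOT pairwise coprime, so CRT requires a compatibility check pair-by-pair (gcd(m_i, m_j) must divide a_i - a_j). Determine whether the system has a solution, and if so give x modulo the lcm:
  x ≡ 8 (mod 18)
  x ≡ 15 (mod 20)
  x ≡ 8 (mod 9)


Moduli 18, 20, 9 are not pairwise coprime, so CRT works modulo lcm(m_i) when all pairwise compatibility conditions hold.
Pairwise compatibility: gcd(m_i, m_j) must divide a_i - a_j for every pair.
Merge one congruence at a time:
  Start: x ≡ 8 (mod 18).
  Combine with x ≡ 15 (mod 20): gcd(18, 20) = 2, and 15 - 8 = 7 is NOT divisible by 2.
    ⇒ system is inconsistent (no integer solution).

No solution (the system is inconsistent).


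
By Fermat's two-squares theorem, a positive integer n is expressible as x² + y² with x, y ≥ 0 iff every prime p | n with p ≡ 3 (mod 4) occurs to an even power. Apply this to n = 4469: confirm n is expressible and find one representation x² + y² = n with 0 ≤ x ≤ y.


Step 1: Factor n = 4469 = 41 · 109.
Step 2: Check the mod-4 condition on each prime factor: 41 ≡ 1 (mod 4), exponent 1; 109 ≡ 1 (mod 4), exponent 1.
All primes ≡ 3 (mod 4) appear to even exponent (or don't appear), so by the two-squares theorem n IS expressible as a sum of two squares.
Step 3: Build a representation. Here n = 41 · 109 is a product of primes ≡ 1 (mod 4). Each prime p ≡ 1 (mod 4) is itself a sum of two squares; find a² by testing p − a² for a perfect square:
  41: 41 − 1² = 40, 41 − 2² = 37, 41 − 3² = 32, 41 − 4² = 25 = 5² ⇒ 41 = 4² + 5².
  109: 109 − 1² = 108, 109 − 2² = 105, 109 − 3² = 100 = 10² ⇒ 109 = 3² + 10².
  Combine using the Brahmagupta–Fibonacci identity (a² + b²)(c² + d²) = (ac − bd)² + (ad + bc)² = (ac + bd)² + (ad − bc)²:
  41 · 109 = 4469: from (4² + 5²)(3² + 10²), take (4·3 − 5·10, 4·10 + 5·3) = (12 − 50, 40 + 15) = (-38, 55); dropping signs (only squares matter) gives (38, 55); check 38² + 55² = 1444 + 3025 = 4469 ✓.
Step 4: Order so x ≤ y and verify: 38² + 55² = 1444 + 3025 = 4469 = n. ✓

n = 4469 = 38² + 55² (one valid representation with x ≤ y).


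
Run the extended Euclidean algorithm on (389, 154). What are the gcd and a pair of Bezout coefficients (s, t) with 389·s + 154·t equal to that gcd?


Euclidean algorithm on (389, 154) — divide until remainder is 0:
  389 = 2 · 154 + 81
  154 = 1 · 81 + 73
  81 = 1 · 73 + 8
  73 = 9 · 8 + 1
  8 = 8 · 1 + 0
gcd(389, 154) = 1.
Track Bezout coefficients alongside the remainders: start with r₀ = 389 = a·1 + b·0 (s = 1, t = 0) and r₁ = 154 = a·0 + b·1 (s = 0, t = 1); each new remainder r_{k+1} = r_{k-1} − q_k·r_k inherits s_{k+1} = s_{k-1} − q_k·s_k, t_{k+1} = t_{k-1} − q_k·t_k, so r_k = a·s_k + b·t_k at every step:
  q = 2: r = 81, s = 1 − 2·0 = 1, t = 0 − 2·1 = -2  (check: 389·1 + 154·(-2) = 81)
  q = 1: r = 73, s = 0 − 1·1 = -1, t = 1 − 1·(-2) = 3  (check: 389·(-1) + 154·3 = 73)
  q = 1: r = 8, s = 1 − 1·(-1) = 2, t = -2 − 1·3 = -5  (check: 389·2 + 154·(-5) = 8)
  q = 9: r = 1, s = -1 − 9·2 = -19, t = 3 − 9·(-5) = 48  (check: 389·(-19) + 154·48 = 1)
The row with r = 1 (the gcd) gives the Bezout coefficients s = -19, t = 48.
Result: 389 · (-19) + 154 · (48) = 1.

gcd(389, 154) = 1; s = -19, t = 48 (check: 389·(-19) + 154·48 = 1).


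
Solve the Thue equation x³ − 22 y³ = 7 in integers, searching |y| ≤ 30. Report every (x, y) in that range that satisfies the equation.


The equation is x³ - 22y³ = 7. For fixed y, x³ = 22·y³ + 7, so a solution requires the RHS to be a perfect cube.
Strategy: iterate y from -30 to 30, compute RHS = 22·y³ + 7, and check whether it is a (positive or negative) perfect cube.
Check small values of y:
  y = 0: RHS = 7 is not a perfect cube.
  y = 1: RHS = 29 is not a perfect cube.
  y = -1: RHS = -15 is not a perfect cube.
  y = 2: RHS = 183 is not a perfect cube.
  y = -2: RHS = -169 is not a perfect cube.
  y = 3: RHS = 601 is not a perfect cube.
  y = -3: RHS = -587 is not a perfect cube.
Continuing the search up to |y| = 30 finds no solutions either.
No (x, y) in the scanned range satisfies the equation.

No integer solutions with |y| ≤ 30.


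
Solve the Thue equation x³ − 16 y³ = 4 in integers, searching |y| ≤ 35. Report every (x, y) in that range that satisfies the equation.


The equation is x³ - 16y³ = 4. For fixed y, x³ = 16·y³ + 4, so a solution requires the RHS to be a perfect cube.
Strategy: iterate y from -35 to 35, compute RHS = 16·y³ + 4, and check whether it is a (positive or negative) perfect cube.
Check small values of y:
  y = 0: RHS = 4 is not a perfect cube.
  y = 1: RHS = 20 is not a perfect cube.
  y = -1: RHS = -12 is not a perfect cube.
  y = 2: RHS = 132 is not a perfect cube.
  y = -2: RHS = -124 is not a perfect cube.
  y = 3: RHS = 436 is not a perfect cube.
  y = -3: RHS = -428 is not a perfect cube.
Continuing the search up to |y| = 35 finds no solutions either.
No (x, y) in the scanned range satisfies the equation.

No integer solutions with |y| ≤ 35.


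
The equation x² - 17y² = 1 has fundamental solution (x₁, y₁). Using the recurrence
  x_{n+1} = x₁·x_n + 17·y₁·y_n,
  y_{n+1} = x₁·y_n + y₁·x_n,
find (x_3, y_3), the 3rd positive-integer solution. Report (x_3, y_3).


Step 1: Find the fundamental solution (x₁, y₁) of x² - 17y² = 1.
  Expand √17 as a continued fraction. a₀ = ⌊√17⌋ = 4; iterate m_{k+1} = d_k·a_k − m_k, d_{k+1} = (17 − m_{k+1}²)/d_k, a_{k+1} = ⌊(a₀ + m_{k+1})/d_{k+1}⌋ (starting m₀ = 0, d₀ = 1), with convergents p_k = a_k·p_{k-1} + p_{k-2}, q_k = a_k·q_{k-1} + q_{k-2} (p₋₁ = 1, q₋₁ = 0):
  k = 0: a₀ = 4; p₀/q₀ = 4/1; p₀² − 17·q₀² = 16 − 17 = -1.
  k = 1: m = 4, d = 1, a = ⌊(4 + 4)/1⌋ = 8; p/q = (8·4 + 1)/(8·1 + 0) = 33/8; p² − 17·q² = 1089 − 1088 = 1.
  The first convergent with p² − 17·q² = 1 gives the fundamental solution (x₁, y₁) = (33, 8).
Step 2: Apply the recurrence (x_{n+1}, y_{n+1}) = (x₁x_n + 17y₁y_n, x₁y_n + y₁x_n) repeatedly.
  From (x_1, y_1) = (33, 8): x_2 = 33·33 + 17·8·8 = 2177; y_2 = 33·8 + 8·33 = 528.
  From (x_2, y_2) = (2177, 528): x_3 = 33·2177 + 17·8·528 = 143649; y_3 = 33·528 + 8·2177 = 34840.
Step 3: Verify x_3² - 17·y_3² = 20635035201 - 20635035200 = 1 (should be 1). ✓

(x_1, y_1) = (33, 8); (x_3, y_3) = (143649, 34840).


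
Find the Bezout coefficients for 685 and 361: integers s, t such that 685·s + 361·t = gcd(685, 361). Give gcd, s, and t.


Euclidean algorithm on (685, 361) — divide until remainder is 0:
  685 = 1 · 361 + 324
  361 = 1 · 324 + 37
  324 = 8 · 37 + 28
  37 = 1 · 28 + 9
  28 = 3 · 9 + 1
  9 = 9 · 1 + 0
gcd(685, 361) = 1.
Track Bezout coefficients alongside the remainders: start with r₀ = 685 = a·1 + b·0 (s = 1, t = 0) and r₁ = 361 = a·0 + b·1 (s = 0, t = 1); each new remainder r_{k+1} = r_{k-1} − q_k·r_k inherits s_{k+1} = s_{k-1} − q_k·s_k, t_{k+1} = t_{k-1} − q_k·t_k, so r_k = a·s_k + b·t_k at every step:
  q = 1: r = 324, s = 1 − 1·0 = 1, t = 0 − 1·1 = -1  (check: 685·1 + 361·(-1) = 324)
  q = 1: r = 37, s = 0 − 1·1 = -1, t = 1 − 1·(-1) = 2  (check: 685·(-1) + 361·2 = 37)
  q = 8: r = 28, s = 1 − 8·(-1) = 9, t = -1 − 8·2 = -17  (check: 685·9 + 361·(-17) = 28)
  q = 1: r = 9, s = -1 − 1·9 = -10, t = 2 − 1·(-17) = 19  (check: 685·(-10) + 361·19 = 9)
  q = 3: r = 1, s = 9 − 3·(-10) = 39, t = -17 − 3·19 = -74  (check: 685·39 + 361·(-74) = 1)
The row with r = 1 (the gcd) gives the Bezout coefficients s = 39, t = -74.
Result: 685 · (39) + 361 · (-74) = 1.

gcd(685, 361) = 1; s = 39, t = -74 (check: 685·39 + 361·(-74) = 1).


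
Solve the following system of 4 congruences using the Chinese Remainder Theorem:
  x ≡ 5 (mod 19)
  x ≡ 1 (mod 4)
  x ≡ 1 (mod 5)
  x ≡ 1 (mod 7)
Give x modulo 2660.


Product of moduli M = 19 · 4 · 5 · 7 = 2660.
Merge one congruence at a time:
  Start: x ≡ 5 (mod 19).
  Combine with x ≡ 1 (mod 4); new modulus lcm = 76.
    Write x = 5 + 19·t and substitute into x ≡ 1 (mod 4): 19·t ≡ 1 − 5 = -4 (mod 4).
    Reduce coefficients mod 4: 3·t ≡ 0 (mod 4).
    The inverse of 3 mod 4 is 3 (since 3·3 = 9 = 2·4 + 1), so t ≡ 3·0 = 0 ≡ 0 (mod 4).
    Then x = 5 + 19·0 = 5, valid modulo lcm(19, 4) = 76: x ≡ 5 (mod 76).
  Combine with x ≡ 1 (mod 5); new modulus lcm = 380.
    Write x = 5 + 76·t and substitute into x ≡ 1 (mod 5): 76·t ≡ 1 − 5 = -4 (mod 5).
    Reduce coefficients mod 5: 1·t ≡ 1 (mod 5).
    So t ≡ 1 (mod 5).
    Then x = 5 + 76·1 = 81, valid modulo lcm(76, 5) = 380: x ≡ 81 (mod 380).
  Combine with x ≡ 1 (mod 7); new modulus lcm = 2660.
    Write x = 81 + 380·t and substitute into x ≡ 1 (mod 7): 380·t ≡ 1 − 81 = -80 (mod 7).
    Reduce coefficients mod 7: 2·t ≡ 4 (mod 7).
    The inverse of 2 mod 7 is 4 (since 2·4 = 8 = 1·7 + 1), so t ≡ 4·4 = 16 ≡ 2 (mod 7).
    Then x = 81 + 380·2 = 841, valid modulo lcm(380, 7) = 2660: x ≡ 841 (mod 2660).
Verify against each original: 841 mod 19 = 5, 841 mod 4 = 1, 841 mod 5 = 1, 841 mod 7 = 1.

x ≡ 841 (mod 2660).


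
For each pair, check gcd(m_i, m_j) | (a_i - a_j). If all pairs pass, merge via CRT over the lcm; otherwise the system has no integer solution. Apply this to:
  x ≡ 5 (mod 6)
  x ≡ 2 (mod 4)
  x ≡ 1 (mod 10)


Moduli 6, 4, 10 are not pairwise coprime, so CRT works modulo lcm(m_i) when all pairwise compatibility conditions hold.
Pairwise compatibility: gcd(m_i, m_j) must divide a_i - a_j for every pair.
Merge one congruence at a time:
  Start: x ≡ 5 (mod 6).
  Combine with x ≡ 2 (mod 4): gcd(6, 4) = 2, and 2 - 5 = -3 is NOT divisible by 2.
    ⇒ system is inconsistent (no integer solution).

No solution (the system is inconsistent).


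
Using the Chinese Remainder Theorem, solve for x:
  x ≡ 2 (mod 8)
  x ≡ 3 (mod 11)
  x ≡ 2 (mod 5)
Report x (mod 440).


Moduli 8, 11, 5 are pairwise coprime; by CRT there is a unique solution modulo M = 8 · 11 · 5 = 440.
Solve pairwise, accumulating the modulus:
  Start with x ≡ 2 (mod 8).
  Combine with x ≡ 3 (mod 11): since gcd(8, 11) = 1, we get a unique residue mod 88.
    Write x = 2 + 8·t and substitute into x ≡ 3 (mod 11): 8·t ≡ 3 − 2 = 1 (mod 11).
    The inverse of 8 mod 11 is 7 (since 8·7 = 56 = 5·11 + 1), so t ≡ 7·1 = 7 ≡ 7 (mod 11).
    Then x = 2 + 8·7 = 58, valid modulo lcm(8, 11) = 88: x ≡ 58 (mod 88).
  Combine with x ≡ 2 (mod 5): since gcd(88, 5) = 1, we get a unique residue mod 440.
    Write x = 58 + 88·t and substitute into x ≡ 2 (mod 5): 88·t ≡ 2 − 58 = -56 (mod 5).
    Reduce coefficients mod 5: 3·t ≡ 4 (mod 5).
    The inverse of 3 mod 5 is 2 (since 3·2 = 6 = 1·5 + 1), so t ≡ 2·4 = 8 ≡ 3 (mod 5).
    Then x = 58 + 88·3 = 322, valid modulo lcm(88, 5) = 440: x ≡ 322 (mod 440).
Verify: 322 mod 8 = 2 ✓, 322 mod 11 = 3 ✓, 322 mod 5 = 2 ✓.

x ≡ 322 (mod 440).


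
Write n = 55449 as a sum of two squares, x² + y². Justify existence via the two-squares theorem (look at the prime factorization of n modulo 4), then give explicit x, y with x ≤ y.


Step 1: Factor n = 55449 = 3^2 · 61 · 101.
Step 2: Check the mod-4 condition on each prime factor: 3 ≡ 3 (mod 4), exponent 2 (must be even); 61 ≡ 1 (mod 4), exponent 1; 101 ≡ 1 (mod 4), exponent 1.
All primes ≡ 3 (mod 4) appear to even exponent (or don't appear), so by the two-squares theorem n IS expressible as a sum of two squares.
Step 3: Build a representation. Group n = k² · m with k = 3 and m = 61 · 101 = 6161 (a product of primes ≡ 1 (mod 4)); a representation of m scales to one of n via (k·x)² + (k·y)² = k²(x² + y²). Each prime p ≡ 1 (mod 4) is itself a sum of two squares; find a² by testing p − a² for a perfect square:
  61: 61 − 1² = 60, 61 − 2² = 57, 61 − 3² = 52, 61 − 4² = 45, 61 − 5² = 36 = 6² ⇒ 61 = 5² + 6².
  101: 101 − 1² = 100 = 10² ⇒ 101 = 1² + 10².
  Combine using the Brahmagupta–Fibonacci identity (a² + b²)(c² + d²) = (ac − bd)² + (ad + bc)² = (ac + bd)² + (ad − bc)²:
  61 · 101 = 6161: from (5² + 6²)(1² + 10²), take (5·1 − 6·10, 5·10 + 6·1) = (5 − 60, 50 + 6) = (-55, 56); dropping signs (only squares matter) gives (55, 56); check 55² + 56² = 3025 + 3136 = 6161 ✓.
  Scale by k = 3: (3·55, 3·56) = (165, 168).
Step 4: Order so x ≤ y and verify: 165² + 168² = 27225 + 28224 = 55449 = n. ✓

n = 55449 = 165² + 168² (one valid representation with x ≤ y).


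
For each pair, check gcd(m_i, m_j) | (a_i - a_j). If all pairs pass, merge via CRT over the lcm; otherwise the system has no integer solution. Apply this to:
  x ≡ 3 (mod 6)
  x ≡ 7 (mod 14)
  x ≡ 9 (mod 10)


Moduli 6, 14, 10 are not pairwise coprime, so CRT works modulo lcm(m_i) when all pairwise compatibility conditions hold.
Pairwise compatibility: gcd(m_i, m_j) must divide a_i - a_j for every pair.
Merge one congruence at a time:
  Start: x ≡ 3 (mod 6).
  Combine with x ≡ 7 (mod 14): gcd(6, 14) = 2; 7 - 3 = 4, which IS divisible by 2, so compatible.
    Write x = 3 + 6·t and substitute into x ≡ 7 (mod 14): 6·t ≡ 7 − 3 = 4 (mod 14).
    Divide the congruence (and modulus) by g = 2: 3·t ≡ 2 (mod 7).
    The inverse of 3 mod 7 is 5 (since 3·5 = 15 = 2·7 + 1), so t ≡ 5·2 = 10 ≡ 3 (mod 7).
    Then x = 3 + 6·3 = 21, valid modulo lcm(6, 14) = 42: x ≡ 21 (mod 42).
  Combine with x ≡ 9 (mod 10): gcd(42, 10) = 2; 9 - 21 = -12, which IS divisible by 2, so compatible.
    Write x = 21 + 42·t and substitute into x ≡ 9 (mod 10): 42·t ≡ 9 − 21 = -12 (mod 10).
    Divide the congruence (and modulus) by g = 2: 21·t ≡ -6 (mod 5).
    Reduce coefficients mod 5: 1·t ≡ 4 (mod 5).
    So t ≡ 4 (mod 5).
    Then x = 21 + 42·4 = 189, valid modulo lcm(42, 10) = 210: x ≡ 189 (mod 210).
Verify: 189 mod 6 = 3, 189 mod 14 = 7, 189 mod 10 = 9.

x ≡ 189 (mod 210).
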